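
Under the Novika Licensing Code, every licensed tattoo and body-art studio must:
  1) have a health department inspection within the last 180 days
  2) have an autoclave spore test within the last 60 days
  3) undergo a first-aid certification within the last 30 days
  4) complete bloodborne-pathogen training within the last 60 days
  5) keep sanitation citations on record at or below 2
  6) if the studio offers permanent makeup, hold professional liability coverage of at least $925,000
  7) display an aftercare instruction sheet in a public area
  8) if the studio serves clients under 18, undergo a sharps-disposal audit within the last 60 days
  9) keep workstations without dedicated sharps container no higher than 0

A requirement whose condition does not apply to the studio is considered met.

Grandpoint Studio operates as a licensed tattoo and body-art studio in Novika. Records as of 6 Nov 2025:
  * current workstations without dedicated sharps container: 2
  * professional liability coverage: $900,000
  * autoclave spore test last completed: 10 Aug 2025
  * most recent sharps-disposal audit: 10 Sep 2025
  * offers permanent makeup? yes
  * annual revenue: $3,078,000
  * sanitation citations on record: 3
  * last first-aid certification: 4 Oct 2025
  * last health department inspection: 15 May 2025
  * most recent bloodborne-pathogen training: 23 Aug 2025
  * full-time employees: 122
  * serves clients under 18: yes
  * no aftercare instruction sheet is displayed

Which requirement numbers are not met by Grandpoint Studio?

1. health department inspection 175 days ago vs limit 180 → met
2. autoclave spore test 88 days ago vs limit 60 → not met
3. first-aid certification 33 days ago vs limit 30 → not met
4. bloodborne-pathogen training 75 days ago vs limit 60 → not met
5. sanitation citations on record 3 > 2 → not met
6. condition 'offers permanent makeup' holds; professional liability coverage $900,000 < $925,000 → not met
7. aftercare instruction sheet absent → not met
8. condition 'serves clients under 18' holds; sharps-disposal audit 57 days ago vs limit 60 → met
9. workstations without dedicated sharps container 2 > 0 → not met
Not met: 2, 3, 4, 5, 6, 7, 9

2, 3, 4, 5, 6, 7, 9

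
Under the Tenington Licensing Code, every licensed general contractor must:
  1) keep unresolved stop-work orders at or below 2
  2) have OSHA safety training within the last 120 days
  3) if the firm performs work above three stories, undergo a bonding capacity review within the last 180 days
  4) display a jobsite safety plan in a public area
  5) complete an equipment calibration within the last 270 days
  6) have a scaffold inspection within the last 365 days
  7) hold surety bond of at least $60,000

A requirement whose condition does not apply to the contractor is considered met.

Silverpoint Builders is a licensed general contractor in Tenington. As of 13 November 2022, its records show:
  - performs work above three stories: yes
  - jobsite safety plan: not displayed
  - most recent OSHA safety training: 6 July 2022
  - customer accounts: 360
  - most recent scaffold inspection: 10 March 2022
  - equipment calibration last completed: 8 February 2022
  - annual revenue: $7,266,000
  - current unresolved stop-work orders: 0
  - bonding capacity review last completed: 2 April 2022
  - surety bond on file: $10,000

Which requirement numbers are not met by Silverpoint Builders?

2, 3, 4, 5, 7

1. unresolved stop-work orders 0 ≤ 2 → met
2. OSHA safety training 130 days ago vs limit 120 → not met
3. condition 'performs work above three stories' holds; bonding capacity review 225 days ago vs limit 180 → not met
4. jobsite safety plan absent → not met
5. equipment calibration 278 days ago vs limit 270 → not met
6. scaffold inspection 248 days ago vs limit 365 → met
7. surety bond $10,000 < $60,000 → not met
Not met: 2, 3, 4, 5, 7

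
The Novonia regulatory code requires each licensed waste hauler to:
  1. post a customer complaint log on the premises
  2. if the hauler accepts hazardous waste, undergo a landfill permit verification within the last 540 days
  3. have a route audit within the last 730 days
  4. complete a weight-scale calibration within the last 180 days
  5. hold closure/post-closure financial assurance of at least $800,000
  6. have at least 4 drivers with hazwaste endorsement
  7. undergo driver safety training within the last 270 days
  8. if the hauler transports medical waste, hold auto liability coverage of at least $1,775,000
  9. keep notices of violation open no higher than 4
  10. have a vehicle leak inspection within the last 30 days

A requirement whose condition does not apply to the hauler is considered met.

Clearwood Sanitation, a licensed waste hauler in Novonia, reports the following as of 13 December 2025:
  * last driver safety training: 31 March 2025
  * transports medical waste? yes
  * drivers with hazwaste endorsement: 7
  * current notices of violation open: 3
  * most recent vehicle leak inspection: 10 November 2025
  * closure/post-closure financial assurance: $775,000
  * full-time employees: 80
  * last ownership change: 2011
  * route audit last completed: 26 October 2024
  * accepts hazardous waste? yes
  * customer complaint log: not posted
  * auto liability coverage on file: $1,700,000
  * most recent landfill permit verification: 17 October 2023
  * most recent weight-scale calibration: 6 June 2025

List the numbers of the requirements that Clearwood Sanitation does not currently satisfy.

1, 2, 4, 5, 8, 10

1. customer complaint log absent → not met
2. condition 'accepts hazardous waste' holds; landfill permit verification 788 days ago vs limit 540 → not met
3. route audit 413 days ago vs limit 730 → met
4. weight-scale calibration 190 days ago vs limit 180 → not met
5. closure/post-closure financial assurance $775,000 < $800,000 → not met
6. drivers with hazwaste endorsement 7 ≥ 4 → met
7. driver safety training 257 days ago vs limit 270 → met
8. condition 'transports medical waste' holds; auto liability coverage $1,700,000 < $1,775,000 → not met
9. notices of violation open 3 ≤ 4 → met
10. vehicle leak inspection 33 days ago vs limit 30 → not met
Not met: 1, 2, 4, 5, 8, 10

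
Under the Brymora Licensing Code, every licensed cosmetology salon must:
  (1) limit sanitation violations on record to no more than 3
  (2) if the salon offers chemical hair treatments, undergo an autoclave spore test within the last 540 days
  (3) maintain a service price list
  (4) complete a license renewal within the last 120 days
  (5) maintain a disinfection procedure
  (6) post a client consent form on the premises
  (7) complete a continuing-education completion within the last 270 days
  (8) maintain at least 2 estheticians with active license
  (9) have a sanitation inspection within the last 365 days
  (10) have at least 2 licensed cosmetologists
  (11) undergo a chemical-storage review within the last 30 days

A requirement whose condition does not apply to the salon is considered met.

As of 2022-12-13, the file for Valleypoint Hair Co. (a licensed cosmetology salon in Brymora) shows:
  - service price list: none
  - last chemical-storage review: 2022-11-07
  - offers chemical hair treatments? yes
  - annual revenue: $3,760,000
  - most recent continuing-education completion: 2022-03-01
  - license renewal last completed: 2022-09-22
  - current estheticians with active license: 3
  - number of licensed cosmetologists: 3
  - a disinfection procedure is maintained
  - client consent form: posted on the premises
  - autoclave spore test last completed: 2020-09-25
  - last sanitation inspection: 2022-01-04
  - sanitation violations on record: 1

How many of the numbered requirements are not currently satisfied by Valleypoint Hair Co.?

1. sanitation violations on record 1 ≤ 3 → met
2. condition 'offers chemical hair treatments' holds; autoclave spore test 809 days ago vs limit 540 → not met
3. service price list absent → not met
4. license renewal 82 days ago vs limit 120 → met
5. disinfection procedure present → met
6. client consent form present → met
7. continuing-education completion 287 days ago vs limit 270 → not met
8. estheticians with active license 3 ≥ 2 → met
9. sanitation inspection 343 days ago vs limit 365 → met
10. licensed cosmetologists 3 ≥ 2 → met
11. chemical-storage review 36 days ago vs limit 30 → not met
Not met: 4 of 11

4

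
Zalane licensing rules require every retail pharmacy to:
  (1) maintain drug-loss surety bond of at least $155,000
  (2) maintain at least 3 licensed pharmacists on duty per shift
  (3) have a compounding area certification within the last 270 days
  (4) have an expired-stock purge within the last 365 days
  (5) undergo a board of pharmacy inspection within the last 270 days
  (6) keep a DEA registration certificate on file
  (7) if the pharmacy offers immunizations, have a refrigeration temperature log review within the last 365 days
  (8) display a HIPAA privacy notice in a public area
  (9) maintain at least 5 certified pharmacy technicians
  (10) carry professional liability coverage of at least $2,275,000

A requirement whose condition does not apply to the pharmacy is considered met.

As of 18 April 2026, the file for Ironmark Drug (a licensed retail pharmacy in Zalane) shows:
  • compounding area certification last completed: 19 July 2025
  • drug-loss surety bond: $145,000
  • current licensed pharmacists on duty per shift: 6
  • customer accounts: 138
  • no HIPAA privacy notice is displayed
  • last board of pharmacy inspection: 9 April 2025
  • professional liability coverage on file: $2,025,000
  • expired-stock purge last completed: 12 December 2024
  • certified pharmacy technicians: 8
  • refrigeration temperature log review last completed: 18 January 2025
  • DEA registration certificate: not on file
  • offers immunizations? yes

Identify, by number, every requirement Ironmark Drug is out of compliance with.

1. drug-loss surety bond $145,000 < $155,000 → not met
2. licensed pharmacists on duty per shift 6 ≥ 3 → met
3. compounding area certification 273 days ago vs limit 270 → not met
4. expired-stock purge 492 days ago vs limit 365 → not met
5. board of pharmacy inspection 374 days ago vs limit 270 → not met
6. DEA registration certificate absent → not met
7. condition 'offers immunizations' holds; refrigeration temperature log review 455 days ago vs limit 365 → not met
8. HIPAA privacy notice absent → not met
9. certified pharmacy technicians 8 ≥ 5 → met
10. professional liability coverage $2,025,000 < $2,275,000 → not met
Not met: 1, 3, 4, 5, 6, 7, 8, 10

1, 3, 4, 5, 6, 7, 8, 10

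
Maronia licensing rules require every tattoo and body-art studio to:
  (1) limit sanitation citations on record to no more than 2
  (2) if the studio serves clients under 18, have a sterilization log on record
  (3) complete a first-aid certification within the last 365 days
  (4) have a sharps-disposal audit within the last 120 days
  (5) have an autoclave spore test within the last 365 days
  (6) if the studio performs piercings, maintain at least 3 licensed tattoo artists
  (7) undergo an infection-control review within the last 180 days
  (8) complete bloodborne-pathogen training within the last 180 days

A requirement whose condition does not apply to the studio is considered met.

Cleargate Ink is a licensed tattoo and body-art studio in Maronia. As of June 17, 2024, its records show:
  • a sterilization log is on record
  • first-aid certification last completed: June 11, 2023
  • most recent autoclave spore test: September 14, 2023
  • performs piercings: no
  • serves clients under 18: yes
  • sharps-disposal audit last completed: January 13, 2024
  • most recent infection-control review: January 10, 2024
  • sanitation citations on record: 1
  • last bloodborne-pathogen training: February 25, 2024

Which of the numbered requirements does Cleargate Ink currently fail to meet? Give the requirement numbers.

1. sanitation citations on record 1 ≤ 2 → met
2. condition 'serves clients under 18' holds; sterilization log present → met
3. first-aid certification 372 days ago vs limit 365 → not met
4. sharps-disposal audit 156 days ago vs limit 120 → not met
5. autoclave spore test 277 days ago vs limit 365 → met
6. condition 'performs piercings' does not hold → requirement n/a → met
7. infection-control review 159 days ago vs limit 180 → met
8. bloodborne-pathogen training 113 days ago vs limit 180 → met
Not met: 3, 4

3, 4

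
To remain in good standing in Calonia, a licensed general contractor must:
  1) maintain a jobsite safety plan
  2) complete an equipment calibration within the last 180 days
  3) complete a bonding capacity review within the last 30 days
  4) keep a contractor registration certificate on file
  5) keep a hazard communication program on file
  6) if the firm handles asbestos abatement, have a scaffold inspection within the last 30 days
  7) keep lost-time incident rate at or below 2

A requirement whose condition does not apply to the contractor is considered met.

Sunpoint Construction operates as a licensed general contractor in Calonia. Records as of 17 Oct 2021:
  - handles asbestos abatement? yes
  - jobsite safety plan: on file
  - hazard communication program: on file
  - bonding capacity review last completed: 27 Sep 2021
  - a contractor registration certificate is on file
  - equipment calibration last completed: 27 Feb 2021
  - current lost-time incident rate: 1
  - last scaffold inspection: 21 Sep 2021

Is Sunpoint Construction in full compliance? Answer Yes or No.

No

1. jobsite safety plan present → met
2. equipment calibration 232 days ago vs limit 180 → not met
3. bonding capacity review 20 days ago vs limit 30 → met
4. contractor registration certificate present → met
5. hazard communication program present → met
6. condition 'handles asbestos abatement' holds; scaffold inspection 26 days ago vs limit 30 → met
7. lost-time incident rate 1 ≤ 2 → met
Not met: 2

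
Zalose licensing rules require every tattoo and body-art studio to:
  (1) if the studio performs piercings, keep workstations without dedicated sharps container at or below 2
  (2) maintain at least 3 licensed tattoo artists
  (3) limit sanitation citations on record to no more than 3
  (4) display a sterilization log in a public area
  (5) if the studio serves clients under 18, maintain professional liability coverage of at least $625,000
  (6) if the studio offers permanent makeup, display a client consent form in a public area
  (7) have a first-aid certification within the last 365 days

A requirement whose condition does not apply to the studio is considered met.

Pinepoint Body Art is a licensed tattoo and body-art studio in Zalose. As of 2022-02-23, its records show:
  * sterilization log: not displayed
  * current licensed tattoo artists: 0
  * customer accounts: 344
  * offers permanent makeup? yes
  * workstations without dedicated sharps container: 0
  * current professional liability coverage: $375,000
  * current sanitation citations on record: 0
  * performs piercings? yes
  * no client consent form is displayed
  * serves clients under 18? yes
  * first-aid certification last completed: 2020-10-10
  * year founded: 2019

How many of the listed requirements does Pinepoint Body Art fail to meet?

5

1. condition 'performs piercings' holds; workstations without dedicated sharps container 0 ≤ 2 → met
2. licensed tattoo artists 0 < 3 → not met
3. sanitation citations on record 0 ≤ 3 → met
4. sterilization log absent → not met
5. condition 'serves clients under 18' holds; professional liability coverage $375,000 < $625,000 → not met
6. condition 'offers permanent makeup' holds; client consent form absent → not met
7. first-aid certification 501 days ago vs limit 365 → not met
Not met: 5 of 7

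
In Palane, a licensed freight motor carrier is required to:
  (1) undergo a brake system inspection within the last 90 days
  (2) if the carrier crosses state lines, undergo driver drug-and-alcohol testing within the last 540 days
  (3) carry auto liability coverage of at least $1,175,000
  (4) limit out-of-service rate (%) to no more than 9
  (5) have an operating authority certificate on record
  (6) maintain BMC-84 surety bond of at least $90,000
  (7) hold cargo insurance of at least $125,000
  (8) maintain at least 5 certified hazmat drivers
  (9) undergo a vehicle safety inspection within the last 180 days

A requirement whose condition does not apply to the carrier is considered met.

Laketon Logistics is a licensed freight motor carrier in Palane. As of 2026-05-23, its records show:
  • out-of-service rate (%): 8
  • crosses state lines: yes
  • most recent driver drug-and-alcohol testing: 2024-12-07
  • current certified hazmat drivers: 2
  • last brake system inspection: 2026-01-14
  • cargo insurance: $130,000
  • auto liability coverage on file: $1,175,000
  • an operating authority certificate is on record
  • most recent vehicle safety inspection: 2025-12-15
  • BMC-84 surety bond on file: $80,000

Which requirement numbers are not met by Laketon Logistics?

1, 6, 8

1. brake system inspection 129 days ago vs limit 90 → not met
2. condition 'crosses state lines' holds; driver drug-and-alcohol testing 532 days ago vs limit 540 → met
3. auto liability coverage $1,175,000 ≥ $1,175,000 → met
4. out-of-service rate (%) 8 ≤ 9 → met
5. operating authority certificate present → met
6. BMC-84 surety bond $80,000 < $90,000 → not met
7. cargo insurance $130,000 ≥ $125,000 → met
8. certified hazmat drivers 2 < 5 → not met
9. vehicle safety inspection 159 days ago vs limit 180 → met
Not met: 1, 6, 8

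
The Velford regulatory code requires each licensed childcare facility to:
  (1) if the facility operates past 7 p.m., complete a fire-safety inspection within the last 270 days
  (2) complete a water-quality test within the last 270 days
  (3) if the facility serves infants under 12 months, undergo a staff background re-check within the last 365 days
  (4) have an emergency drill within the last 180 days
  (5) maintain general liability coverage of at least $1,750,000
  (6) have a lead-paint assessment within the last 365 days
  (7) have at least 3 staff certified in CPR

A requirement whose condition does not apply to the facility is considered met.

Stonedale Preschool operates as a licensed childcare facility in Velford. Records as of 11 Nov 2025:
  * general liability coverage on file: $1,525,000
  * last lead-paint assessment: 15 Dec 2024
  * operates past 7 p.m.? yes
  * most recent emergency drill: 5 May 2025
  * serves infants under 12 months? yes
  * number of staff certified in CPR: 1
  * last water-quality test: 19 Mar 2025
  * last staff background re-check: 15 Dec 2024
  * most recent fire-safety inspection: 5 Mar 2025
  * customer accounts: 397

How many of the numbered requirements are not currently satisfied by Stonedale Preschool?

3

1. condition 'operates past 7 p.m.' holds; fire-safety inspection 251 days ago vs limit 270 → met
2. water-quality test 237 days ago vs limit 270 → met
3. condition 'serves infants under 12 months' holds; staff background re-check 331 days ago vs limit 365 → met
4. emergency drill 190 days ago vs limit 180 → not met
5. general liability coverage $1,525,000 < $1,750,000 → not met
6. lead-paint assessment 331 days ago vs limit 365 → met
7. staff certified in CPR 1 < 3 → not met
Not met: 3 of 7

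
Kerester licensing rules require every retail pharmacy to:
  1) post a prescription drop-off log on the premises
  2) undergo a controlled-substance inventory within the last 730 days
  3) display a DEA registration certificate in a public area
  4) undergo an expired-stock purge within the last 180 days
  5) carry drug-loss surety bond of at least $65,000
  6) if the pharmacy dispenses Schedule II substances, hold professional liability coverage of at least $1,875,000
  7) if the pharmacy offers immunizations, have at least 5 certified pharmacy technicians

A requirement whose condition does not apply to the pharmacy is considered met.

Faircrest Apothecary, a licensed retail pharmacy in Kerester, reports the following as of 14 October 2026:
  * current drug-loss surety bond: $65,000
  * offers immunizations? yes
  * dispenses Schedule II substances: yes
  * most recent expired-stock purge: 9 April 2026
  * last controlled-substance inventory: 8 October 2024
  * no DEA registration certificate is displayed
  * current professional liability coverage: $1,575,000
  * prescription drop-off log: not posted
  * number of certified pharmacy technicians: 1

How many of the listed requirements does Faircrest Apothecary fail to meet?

1. prescription drop-off log absent → not met
2. controlled-substance inventory 736 days ago vs limit 730 → not met
3. DEA registration certificate absent → not met
4. expired-stock purge 188 days ago vs limit 180 → not met
5. drug-loss surety bond $65,000 ≥ $65,000 → met
6. condition 'dispenses Schedule II substances' holds; professional liability coverage $1,575,000 < $1,875,000 → not met
7. condition 'offers immunizations' holds; certified pharmacy technicians 1 < 5 → not met
Not met: 6 of 7

6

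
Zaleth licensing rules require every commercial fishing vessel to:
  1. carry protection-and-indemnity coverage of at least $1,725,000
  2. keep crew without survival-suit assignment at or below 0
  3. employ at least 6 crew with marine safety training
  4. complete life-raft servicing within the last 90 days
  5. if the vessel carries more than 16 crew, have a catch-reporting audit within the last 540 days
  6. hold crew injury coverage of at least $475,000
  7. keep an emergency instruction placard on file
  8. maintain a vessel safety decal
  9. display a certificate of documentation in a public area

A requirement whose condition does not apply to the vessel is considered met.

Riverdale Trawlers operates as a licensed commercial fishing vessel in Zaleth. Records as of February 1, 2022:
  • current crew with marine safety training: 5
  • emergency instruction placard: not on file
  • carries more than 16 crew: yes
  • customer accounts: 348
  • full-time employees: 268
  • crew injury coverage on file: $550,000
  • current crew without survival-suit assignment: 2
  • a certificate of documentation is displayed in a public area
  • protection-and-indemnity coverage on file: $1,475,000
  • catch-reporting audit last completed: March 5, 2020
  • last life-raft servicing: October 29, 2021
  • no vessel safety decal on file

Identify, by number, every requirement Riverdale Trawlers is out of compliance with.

1, 2, 3, 4, 5, 7, 8

1. protection-and-indemnity coverage $1,475,000 < $1,725,000 → not met
2. crew without survival-suit assignment 2 > 0 → not met
3. crew with marine safety training 5 < 6 → not met
4. life-raft servicing 95 days ago vs limit 90 → not met
5. condition 'carries more than 16 crew' holds; catch-reporting audit 698 days ago vs limit 540 → not met
6. crew injury coverage $550,000 ≥ $475,000 → met
7. emergency instruction placard absent → not met
8. vessel safety decal absent → not met
9. certificate of documentation present → met
Not met: 1, 2, 3, 4, 5, 7, 8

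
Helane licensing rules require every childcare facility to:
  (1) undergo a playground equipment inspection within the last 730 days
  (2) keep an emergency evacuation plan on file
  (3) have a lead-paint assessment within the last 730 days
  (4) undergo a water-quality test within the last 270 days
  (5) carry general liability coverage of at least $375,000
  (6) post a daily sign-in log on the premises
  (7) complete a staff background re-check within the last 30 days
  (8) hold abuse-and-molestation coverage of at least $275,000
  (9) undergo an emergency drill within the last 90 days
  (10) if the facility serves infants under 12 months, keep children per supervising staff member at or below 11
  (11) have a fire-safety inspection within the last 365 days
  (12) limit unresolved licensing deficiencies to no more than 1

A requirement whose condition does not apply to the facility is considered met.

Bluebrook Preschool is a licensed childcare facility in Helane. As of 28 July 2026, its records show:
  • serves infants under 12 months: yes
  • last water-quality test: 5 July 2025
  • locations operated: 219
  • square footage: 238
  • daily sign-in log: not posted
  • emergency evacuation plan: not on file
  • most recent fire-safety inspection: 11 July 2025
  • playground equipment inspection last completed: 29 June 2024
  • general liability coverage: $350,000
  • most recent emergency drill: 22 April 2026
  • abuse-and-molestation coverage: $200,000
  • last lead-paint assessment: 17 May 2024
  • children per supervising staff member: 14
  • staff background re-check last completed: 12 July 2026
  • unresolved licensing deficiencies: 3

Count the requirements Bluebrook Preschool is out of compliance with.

11

1. playground equipment inspection 759 days ago vs limit 730 → not met
2. emergency evacuation plan absent → not met
3. lead-paint assessment 802 days ago vs limit 730 → not met
4. water-quality test 388 days ago vs limit 270 → not met
5. general liability coverage $350,000 < $375,000 → not met
6. daily sign-in log absent → not met
7. staff background re-check 16 days ago vs limit 30 → met
8. abuse-and-molestation coverage $200,000 < $275,000 → not met
9. emergency drill 97 days ago vs limit 90 → not met
10. condition 'serves infants under 12 months' holds; children per supervising staff member 14 > 11 → not met
11. fire-safety inspection 382 days ago vs limit 365 → not met
12. unresolved licensing deficiencies 3 > 1 → not met
Not met: 11 of 12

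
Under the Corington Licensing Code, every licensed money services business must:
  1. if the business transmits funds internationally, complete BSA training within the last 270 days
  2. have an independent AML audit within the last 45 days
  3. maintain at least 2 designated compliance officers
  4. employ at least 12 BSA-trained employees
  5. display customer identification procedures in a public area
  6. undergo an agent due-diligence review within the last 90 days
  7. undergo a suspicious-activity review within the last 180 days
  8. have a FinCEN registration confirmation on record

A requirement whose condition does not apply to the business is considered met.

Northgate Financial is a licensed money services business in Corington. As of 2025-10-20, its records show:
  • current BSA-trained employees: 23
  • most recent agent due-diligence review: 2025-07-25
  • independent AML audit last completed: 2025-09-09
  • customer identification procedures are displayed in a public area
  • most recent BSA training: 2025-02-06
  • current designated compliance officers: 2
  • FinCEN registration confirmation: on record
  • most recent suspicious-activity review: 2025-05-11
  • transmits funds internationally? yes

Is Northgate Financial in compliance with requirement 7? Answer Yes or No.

Yes

7. suspicious-activity review 162 days ago vs limit 180 → met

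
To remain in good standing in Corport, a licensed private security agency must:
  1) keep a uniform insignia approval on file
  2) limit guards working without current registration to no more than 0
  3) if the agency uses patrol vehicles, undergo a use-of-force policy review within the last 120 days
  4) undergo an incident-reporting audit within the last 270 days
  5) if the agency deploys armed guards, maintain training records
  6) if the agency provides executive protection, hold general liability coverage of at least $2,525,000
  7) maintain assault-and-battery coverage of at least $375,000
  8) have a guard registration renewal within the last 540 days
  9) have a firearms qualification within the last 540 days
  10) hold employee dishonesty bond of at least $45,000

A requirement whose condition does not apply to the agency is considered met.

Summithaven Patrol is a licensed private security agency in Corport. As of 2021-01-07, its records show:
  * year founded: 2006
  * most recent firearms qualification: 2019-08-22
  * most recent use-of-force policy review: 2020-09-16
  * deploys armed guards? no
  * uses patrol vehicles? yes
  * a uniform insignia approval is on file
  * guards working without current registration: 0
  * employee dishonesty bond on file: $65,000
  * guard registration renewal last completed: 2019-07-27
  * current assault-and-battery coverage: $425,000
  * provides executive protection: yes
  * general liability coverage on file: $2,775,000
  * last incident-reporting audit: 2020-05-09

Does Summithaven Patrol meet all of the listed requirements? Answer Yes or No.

Yes

1. uniform insignia approval present → met
2. guards working without current registration 0 ≤ 0 → met
3. condition 'uses patrol vehicles' holds; use-of-force policy review 113 days ago vs limit 120 → met
4. incident-reporting audit 243 days ago vs limit 270 → met
5. condition 'deploys armed guards' does not hold → requirement n/a → met
6. condition 'provides executive protection' holds; general liability coverage $2,775,000 ≥ $2,525,000 → met
7. assault-and-battery coverage $425,000 ≥ $375,000 → met
8. guard registration renewal 530 days ago vs limit 540 → met
9. firearms qualification 504 days ago vs limit 540 → met
10. employee dishonesty bond $65,000 ≥ $45,000 → met
All met.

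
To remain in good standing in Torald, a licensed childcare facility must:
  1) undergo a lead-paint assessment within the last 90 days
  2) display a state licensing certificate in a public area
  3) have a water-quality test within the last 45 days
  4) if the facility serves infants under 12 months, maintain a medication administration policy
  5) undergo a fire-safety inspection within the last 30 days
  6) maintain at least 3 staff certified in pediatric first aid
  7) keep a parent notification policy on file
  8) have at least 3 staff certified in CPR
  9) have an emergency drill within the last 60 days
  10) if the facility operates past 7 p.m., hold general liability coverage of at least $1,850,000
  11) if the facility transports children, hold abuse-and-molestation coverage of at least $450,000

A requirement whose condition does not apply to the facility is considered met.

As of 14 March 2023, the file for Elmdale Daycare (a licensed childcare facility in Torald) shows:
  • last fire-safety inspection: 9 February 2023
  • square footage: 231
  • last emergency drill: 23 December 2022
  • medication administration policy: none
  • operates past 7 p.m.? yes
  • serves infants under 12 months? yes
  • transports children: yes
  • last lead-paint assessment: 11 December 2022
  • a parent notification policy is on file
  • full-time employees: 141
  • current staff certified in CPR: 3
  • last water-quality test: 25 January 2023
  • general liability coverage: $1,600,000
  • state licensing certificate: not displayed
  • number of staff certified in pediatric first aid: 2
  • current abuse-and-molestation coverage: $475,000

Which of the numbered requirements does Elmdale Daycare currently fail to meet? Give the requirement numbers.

1. lead-paint assessment 93 days ago vs limit 90 → not met
2. state licensing certificate absent → not met
3. water-quality test 48 days ago vs limit 45 → not met
4. condition 'serves infants under 12 months' holds; medication administration policy absent → not met
5. fire-safety inspection 33 days ago vs limit 30 → not met
6. staff certified in pediatric first aid 2 < 3 → not met
7. parent notification policy present → met
8. staff certified in CPR 3 ≥ 3 → met
9. emergency drill 81 days ago vs limit 60 → not met
10. condition 'operates past 7 p.m.' holds; general liability coverage $1,600,000 < $1,850,000 → not met
11. condition 'transports children' holds; abuse-and-molestation coverage $475,000 ≥ $450,000 → met
Not met: 1, 2, 3, 4, 5, 6, 9, 10

1, 2, 3, 4, 5, 6, 9, 10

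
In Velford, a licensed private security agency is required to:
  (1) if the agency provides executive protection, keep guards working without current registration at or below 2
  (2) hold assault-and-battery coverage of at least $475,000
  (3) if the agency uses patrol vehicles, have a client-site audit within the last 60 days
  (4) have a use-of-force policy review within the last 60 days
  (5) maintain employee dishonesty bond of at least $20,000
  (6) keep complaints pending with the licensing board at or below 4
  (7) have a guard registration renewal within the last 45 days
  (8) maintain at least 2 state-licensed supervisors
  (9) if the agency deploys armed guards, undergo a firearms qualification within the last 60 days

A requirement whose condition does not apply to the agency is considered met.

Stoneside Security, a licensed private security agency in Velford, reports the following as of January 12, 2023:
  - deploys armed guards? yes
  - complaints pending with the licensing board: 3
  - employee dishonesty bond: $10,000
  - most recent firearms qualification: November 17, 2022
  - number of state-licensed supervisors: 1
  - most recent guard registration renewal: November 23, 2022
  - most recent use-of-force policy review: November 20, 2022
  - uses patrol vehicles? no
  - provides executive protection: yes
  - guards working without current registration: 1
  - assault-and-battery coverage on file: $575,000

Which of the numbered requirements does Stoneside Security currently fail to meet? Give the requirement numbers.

5, 7, 8

1. condition 'provides executive protection' holds; guards working without current registration 1 ≤ 2 → met
2. assault-and-battery coverage $575,000 ≥ $475,000 → met
3. condition 'uses patrol vehicles' does not hold → requirement n/a → met
4. use-of-force policy review 53 days ago vs limit 60 → met
5. employee dishonesty bond $10,000 < $20,000 → not met
6. complaints pending with the licensing board 3 ≤ 4 → met
7. guard registration renewal 50 days ago vs limit 45 → not met
8. state-licensed supervisors 1 < 2 → not met
9. condition 'deploys armed guards' holds; firearms qualification 56 days ago vs limit 60 → met
Not met: 5, 7, 8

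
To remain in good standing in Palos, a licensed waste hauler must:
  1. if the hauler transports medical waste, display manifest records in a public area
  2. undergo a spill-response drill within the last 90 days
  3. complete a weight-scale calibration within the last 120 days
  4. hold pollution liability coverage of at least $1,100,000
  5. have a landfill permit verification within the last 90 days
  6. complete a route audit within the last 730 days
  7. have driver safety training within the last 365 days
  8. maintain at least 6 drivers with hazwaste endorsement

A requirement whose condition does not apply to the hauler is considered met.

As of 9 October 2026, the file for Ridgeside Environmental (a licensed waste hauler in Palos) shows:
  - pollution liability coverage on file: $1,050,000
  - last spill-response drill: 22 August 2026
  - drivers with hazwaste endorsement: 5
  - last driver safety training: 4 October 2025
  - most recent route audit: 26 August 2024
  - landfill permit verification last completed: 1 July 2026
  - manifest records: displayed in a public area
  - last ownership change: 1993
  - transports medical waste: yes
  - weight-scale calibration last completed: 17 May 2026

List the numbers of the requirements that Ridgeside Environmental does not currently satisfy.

1. condition 'transports medical waste' holds; manifest records present → met
2. spill-response drill 48 days ago vs limit 90 → met
3. weight-scale calibration 145 days ago vs limit 120 → not met
4. pollution liability coverage $1,050,000 < $1,100,000 → not met
5. landfill permit verification 100 days ago vs limit 90 → not met
6. route audit 774 days ago vs limit 730 → not met
7. driver safety training 370 days ago vs limit 365 → not met
8. drivers with hazwaste endorsement 5 < 6 → not met
Not met: 3, 4, 5, 6, 7, 8

3, 4, 5, 6, 7, 8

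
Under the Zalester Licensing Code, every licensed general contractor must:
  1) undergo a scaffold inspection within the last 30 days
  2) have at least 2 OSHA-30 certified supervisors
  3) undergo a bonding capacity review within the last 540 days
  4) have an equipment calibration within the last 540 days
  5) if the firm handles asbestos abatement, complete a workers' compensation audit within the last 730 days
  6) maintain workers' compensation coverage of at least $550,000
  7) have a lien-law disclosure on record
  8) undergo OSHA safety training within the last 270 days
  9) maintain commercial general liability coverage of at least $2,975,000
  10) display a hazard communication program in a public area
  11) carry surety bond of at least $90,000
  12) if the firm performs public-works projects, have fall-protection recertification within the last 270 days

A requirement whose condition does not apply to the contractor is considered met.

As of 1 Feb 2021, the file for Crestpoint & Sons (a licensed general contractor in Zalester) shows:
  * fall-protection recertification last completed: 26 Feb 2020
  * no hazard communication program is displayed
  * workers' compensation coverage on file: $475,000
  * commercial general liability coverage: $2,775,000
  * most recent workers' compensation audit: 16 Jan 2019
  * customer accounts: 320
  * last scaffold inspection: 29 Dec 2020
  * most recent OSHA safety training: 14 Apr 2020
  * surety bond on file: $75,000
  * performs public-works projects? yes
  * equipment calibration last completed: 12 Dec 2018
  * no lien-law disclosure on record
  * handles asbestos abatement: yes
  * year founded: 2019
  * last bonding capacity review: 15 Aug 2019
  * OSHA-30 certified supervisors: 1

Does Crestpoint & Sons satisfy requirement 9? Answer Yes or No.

No

9. commercial general liability coverage $2,775,000 < $2,975,000 → not met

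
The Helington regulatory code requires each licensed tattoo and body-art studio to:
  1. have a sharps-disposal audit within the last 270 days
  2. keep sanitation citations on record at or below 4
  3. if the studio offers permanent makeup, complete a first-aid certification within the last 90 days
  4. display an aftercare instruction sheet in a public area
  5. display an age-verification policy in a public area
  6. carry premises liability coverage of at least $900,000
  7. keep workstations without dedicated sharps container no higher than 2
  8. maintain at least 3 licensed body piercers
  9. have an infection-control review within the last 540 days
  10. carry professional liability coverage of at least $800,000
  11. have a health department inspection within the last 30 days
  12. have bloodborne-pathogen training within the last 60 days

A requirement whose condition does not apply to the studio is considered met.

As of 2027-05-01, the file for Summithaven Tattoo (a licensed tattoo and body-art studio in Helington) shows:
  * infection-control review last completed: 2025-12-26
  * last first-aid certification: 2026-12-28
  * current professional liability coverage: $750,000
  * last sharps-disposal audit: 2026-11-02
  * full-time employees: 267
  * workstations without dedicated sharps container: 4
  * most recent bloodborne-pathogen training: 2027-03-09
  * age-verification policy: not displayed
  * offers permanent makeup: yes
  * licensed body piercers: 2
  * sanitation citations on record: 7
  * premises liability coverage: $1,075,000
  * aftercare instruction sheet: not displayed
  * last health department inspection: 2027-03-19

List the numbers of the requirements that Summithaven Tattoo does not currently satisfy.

2, 3, 4, 5, 7, 8, 10, 11

1. sharps-disposal audit 180 days ago vs limit 270 → met
2. sanitation citations on record 7 > 4 → not met
3. condition 'offers permanent makeup' holds; first-aid certification 124 days ago vs limit 90 → not met
4. aftercare instruction sheet absent → not met
5. age-verification policy absent → not met
6. premises liability coverage $1,075,000 ≥ $900,000 → met
7. workstations without dedicated sharps container 4 > 2 → not met
8. licensed body piercers 2 < 3 → not met
9. infection-control review 491 days ago vs limit 540 → met
10. professional liability coverage $750,000 < $800,000 → not met
11. health department inspection 43 days ago vs limit 30 → not met
12. bloodborne-pathogen training 53 days ago vs limit 60 → met
Not met: 2, 3, 4, 5, 7, 8, 10, 11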